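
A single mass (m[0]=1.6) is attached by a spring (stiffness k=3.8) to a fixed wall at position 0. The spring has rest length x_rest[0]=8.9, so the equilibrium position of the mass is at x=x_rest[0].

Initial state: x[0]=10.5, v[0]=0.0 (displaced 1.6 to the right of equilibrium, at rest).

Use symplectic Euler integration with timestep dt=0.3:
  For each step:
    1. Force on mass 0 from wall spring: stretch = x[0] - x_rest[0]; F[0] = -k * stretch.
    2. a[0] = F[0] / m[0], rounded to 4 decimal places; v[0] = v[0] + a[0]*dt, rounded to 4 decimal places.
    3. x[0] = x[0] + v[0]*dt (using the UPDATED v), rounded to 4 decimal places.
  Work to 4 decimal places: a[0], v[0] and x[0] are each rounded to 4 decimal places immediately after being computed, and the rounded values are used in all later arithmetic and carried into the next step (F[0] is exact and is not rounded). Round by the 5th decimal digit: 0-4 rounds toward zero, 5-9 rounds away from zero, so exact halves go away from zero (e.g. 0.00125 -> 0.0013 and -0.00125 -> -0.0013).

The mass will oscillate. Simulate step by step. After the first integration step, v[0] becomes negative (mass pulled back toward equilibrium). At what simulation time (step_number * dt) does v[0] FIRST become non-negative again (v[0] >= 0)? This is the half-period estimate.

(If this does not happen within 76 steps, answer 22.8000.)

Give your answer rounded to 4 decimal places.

Step 0: x=[10.5000] v=[0.0000]
Step 1: x=[10.1580] v=[-1.1400]
Step 2: x=[9.5471] v=[-2.0363]
Step 3: x=[8.7979] v=[-2.4974]
Step 4: x=[8.0705] v=[-2.4247]
Step 5: x=[7.5204] v=[-1.8337]
Step 6: x=[7.2652] v=[-0.8507]
Step 7: x=[7.3594] v=[0.3141]
First v>=0 after going negative at step 7, time=2.1000

Answer: 2.1000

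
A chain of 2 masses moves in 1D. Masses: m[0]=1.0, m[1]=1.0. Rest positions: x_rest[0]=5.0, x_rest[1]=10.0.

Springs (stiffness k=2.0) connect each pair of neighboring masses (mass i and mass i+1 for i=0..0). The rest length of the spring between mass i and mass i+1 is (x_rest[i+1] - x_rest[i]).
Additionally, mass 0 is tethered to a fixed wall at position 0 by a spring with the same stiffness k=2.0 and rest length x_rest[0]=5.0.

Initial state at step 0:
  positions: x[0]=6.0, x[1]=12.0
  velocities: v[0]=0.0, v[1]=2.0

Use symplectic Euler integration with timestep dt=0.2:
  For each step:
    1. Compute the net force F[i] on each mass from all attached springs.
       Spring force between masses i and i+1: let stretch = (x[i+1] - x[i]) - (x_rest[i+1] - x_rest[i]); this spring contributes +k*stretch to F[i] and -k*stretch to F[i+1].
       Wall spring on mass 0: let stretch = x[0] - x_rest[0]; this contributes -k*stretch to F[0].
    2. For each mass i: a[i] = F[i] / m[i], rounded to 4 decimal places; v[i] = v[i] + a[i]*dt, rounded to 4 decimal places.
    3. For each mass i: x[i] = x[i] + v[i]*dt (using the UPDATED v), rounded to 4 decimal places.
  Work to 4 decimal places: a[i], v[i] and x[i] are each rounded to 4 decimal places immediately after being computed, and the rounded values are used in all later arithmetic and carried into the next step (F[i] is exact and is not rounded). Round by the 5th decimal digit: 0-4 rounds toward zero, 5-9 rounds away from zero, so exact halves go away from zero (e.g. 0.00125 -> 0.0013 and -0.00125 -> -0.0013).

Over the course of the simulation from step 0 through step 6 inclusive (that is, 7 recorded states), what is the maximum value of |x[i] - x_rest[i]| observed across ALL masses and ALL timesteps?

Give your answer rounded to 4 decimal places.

Step 0: x=[6.0000 12.0000] v=[0.0000 2.0000]
Step 1: x=[6.0000 12.3200] v=[0.0000 1.6000]
Step 2: x=[6.0256 12.5344] v=[0.1280 1.0720]
Step 3: x=[6.0899 12.6281] v=[0.3213 0.4685]
Step 4: x=[6.1900 12.5987] v=[0.5006 -0.1468]
Step 5: x=[6.3076 12.4566] v=[0.5881 -0.7103]
Step 6: x=[6.4125 12.2226] v=[0.5247 -1.1699]
Max displacement = 2.6281

Answer: 2.6281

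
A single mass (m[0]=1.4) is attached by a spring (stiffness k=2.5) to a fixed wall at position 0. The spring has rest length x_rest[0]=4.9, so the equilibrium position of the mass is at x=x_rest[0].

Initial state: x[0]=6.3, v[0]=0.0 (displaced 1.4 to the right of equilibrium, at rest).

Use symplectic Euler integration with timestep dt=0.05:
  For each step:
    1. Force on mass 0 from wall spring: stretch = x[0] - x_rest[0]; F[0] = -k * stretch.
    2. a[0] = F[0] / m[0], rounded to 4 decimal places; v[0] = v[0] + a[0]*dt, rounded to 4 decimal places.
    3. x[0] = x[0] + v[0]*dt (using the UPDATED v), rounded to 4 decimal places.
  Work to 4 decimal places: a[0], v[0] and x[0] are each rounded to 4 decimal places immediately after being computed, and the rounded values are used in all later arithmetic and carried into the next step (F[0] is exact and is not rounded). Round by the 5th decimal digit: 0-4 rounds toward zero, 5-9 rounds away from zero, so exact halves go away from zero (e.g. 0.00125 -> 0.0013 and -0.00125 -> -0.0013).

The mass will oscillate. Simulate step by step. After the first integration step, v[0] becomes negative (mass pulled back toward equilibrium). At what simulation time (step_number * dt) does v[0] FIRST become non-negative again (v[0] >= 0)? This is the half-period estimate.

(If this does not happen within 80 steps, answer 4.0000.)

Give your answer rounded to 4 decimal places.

Answer: 2.4000

Derivation:
Step 0: x=[6.3000] v=[0.0000]
Step 1: x=[6.2938] v=[-0.1250]
Step 2: x=[6.2813] v=[-0.2494]
Step 3: x=[6.2627] v=[-0.3727]
Step 4: x=[6.2380] v=[-0.4944]
Step 5: x=[6.2073] v=[-0.6139]
Step 6: x=[6.1708] v=[-0.7306]
Step 7: x=[6.1286] v=[-0.8441]
Step 8: x=[6.0809] v=[-0.9538]
Step 9: x=[6.0279] v=[-1.0592]
Step 10: x=[5.9699] v=[-1.1599]
Step 11: x=[5.9071] v=[-1.2554]
Step 12: x=[5.8398] v=[-1.3453]
Step 13: x=[5.7683] v=[-1.4292]
Step 14: x=[5.6930] v=[-1.5067]
Step 15: x=[5.6141] v=[-1.5775]
Step 16: x=[5.5320] v=[-1.6413]
Step 17: x=[5.4471] v=[-1.6977]
Step 18: x=[5.3598] v=[-1.7466]
Step 19: x=[5.2704] v=[-1.7877]
Step 20: x=[5.1794] v=[-1.8208]
Step 21: x=[5.0871] v=[-1.8457]
Step 22: x=[4.9940] v=[-1.8624]
Step 23: x=[4.9005] v=[-1.8708]
Step 24: x=[4.8070] v=[-1.8708]
Step 25: x=[4.7139] v=[-1.8625]
Step 26: x=[4.6216] v=[-1.8459]
Step 27: x=[4.5306] v=[-1.8210]
Step 28: x=[4.4412] v=[-1.7880]
Step 29: x=[4.3539] v=[-1.7470]
Step 30: x=[4.2690] v=[-1.6982]
Step 31: x=[4.1869] v=[-1.6419]
Step 32: x=[4.1080] v=[-1.5782]
Step 33: x=[4.0326] v=[-1.5075]
Step 34: x=[3.9611] v=[-1.4301]
Step 35: x=[3.8938] v=[-1.3463]
Step 36: x=[3.8310] v=[-1.2565]
Step 37: x=[3.7729] v=[-1.1611]
Step 38: x=[3.7199] v=[-1.0605]
Step 39: x=[3.6721] v=[-0.9551]
Step 40: x=[3.6298] v=[-0.8455]
Step 41: x=[3.5932] v=[-0.7321]
Step 42: x=[3.5624] v=[-0.6154]
Step 43: x=[3.5376] v=[-0.4960]
Step 44: x=[3.5189] v=[-0.3744]
Step 45: x=[3.5063] v=[-0.2511]
Step 46: x=[3.5000] v=[-0.1267]
Step 47: x=[3.4999] v=[-0.0017]
Step 48: x=[3.5061] v=[0.1233]
First v>=0 after going negative at step 48, time=2.4000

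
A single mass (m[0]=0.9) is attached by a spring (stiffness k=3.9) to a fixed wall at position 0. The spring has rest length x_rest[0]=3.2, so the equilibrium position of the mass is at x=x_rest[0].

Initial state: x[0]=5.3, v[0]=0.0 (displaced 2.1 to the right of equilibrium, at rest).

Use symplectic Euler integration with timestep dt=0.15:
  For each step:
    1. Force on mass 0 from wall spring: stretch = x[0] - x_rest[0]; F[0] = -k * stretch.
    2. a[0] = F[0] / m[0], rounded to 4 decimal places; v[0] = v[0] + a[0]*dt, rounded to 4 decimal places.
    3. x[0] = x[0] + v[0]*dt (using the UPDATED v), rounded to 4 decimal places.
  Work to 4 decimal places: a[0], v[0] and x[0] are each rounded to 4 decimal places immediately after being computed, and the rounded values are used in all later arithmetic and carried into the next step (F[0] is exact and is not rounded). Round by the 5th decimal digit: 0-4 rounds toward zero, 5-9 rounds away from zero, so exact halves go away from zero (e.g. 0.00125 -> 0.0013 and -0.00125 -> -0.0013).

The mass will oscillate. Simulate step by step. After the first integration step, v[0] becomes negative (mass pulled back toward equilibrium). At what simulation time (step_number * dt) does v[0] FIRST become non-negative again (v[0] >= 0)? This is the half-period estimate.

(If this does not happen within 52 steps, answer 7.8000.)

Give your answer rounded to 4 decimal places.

Step 0: x=[5.3000] v=[0.0000]
Step 1: x=[5.0953] v=[-1.3650]
Step 2: x=[4.7058] v=[-2.5970]
Step 3: x=[4.1694] v=[-3.5758]
Step 4: x=[3.5385] v=[-4.2059]
Step 5: x=[2.8746] v=[-4.4259]
Step 6: x=[2.2424] v=[-4.2144]
Step 7: x=[1.7036] v=[-3.5920]
Step 8: x=[1.3107] v=[-2.6193]
Step 9: x=[1.1020] v=[-1.3913]
Step 10: x=[1.0979] v=[-0.0276]
Step 11: x=[1.2987] v=[1.3388]
First v>=0 after going negative at step 11, time=1.6500

Answer: 1.6500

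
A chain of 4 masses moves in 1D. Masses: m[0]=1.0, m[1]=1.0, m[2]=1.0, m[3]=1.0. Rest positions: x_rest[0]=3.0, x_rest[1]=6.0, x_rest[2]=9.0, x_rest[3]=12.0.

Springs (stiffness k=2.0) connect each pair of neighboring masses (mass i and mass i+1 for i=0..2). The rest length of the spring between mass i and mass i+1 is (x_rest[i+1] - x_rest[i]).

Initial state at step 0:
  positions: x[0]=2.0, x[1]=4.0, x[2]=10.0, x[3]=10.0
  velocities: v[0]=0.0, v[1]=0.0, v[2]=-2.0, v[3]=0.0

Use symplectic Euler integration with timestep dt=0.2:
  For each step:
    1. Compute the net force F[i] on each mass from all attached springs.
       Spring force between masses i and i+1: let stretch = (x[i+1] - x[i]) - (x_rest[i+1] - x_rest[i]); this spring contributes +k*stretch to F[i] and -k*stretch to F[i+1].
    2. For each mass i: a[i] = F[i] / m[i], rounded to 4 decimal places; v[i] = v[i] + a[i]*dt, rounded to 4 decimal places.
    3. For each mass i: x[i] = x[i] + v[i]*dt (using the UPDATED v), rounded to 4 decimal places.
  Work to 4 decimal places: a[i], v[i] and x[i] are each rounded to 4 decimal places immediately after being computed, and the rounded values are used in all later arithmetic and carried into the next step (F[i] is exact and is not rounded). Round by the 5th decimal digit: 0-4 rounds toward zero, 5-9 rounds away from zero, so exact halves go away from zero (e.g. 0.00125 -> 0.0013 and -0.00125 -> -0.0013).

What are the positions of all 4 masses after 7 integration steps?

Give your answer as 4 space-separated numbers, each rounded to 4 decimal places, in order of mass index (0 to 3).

Step 0: x=[2.0000 4.0000 10.0000 10.0000] v=[0.0000 0.0000 -2.0000 0.0000]
Step 1: x=[1.9200 4.3200 9.1200 10.2400] v=[-0.4000 1.6000 -4.4000 1.2000]
Step 2: x=[1.7920 4.8320 7.9456 10.6304] v=[-0.6400 2.5600 -5.8720 1.9520]
Step 3: x=[1.6672 5.3499 6.7369 11.0460] v=[-0.6240 2.5894 -6.0435 2.0781]
Step 4: x=[1.5970 5.6841 5.7620 11.3569] v=[-0.3509 1.6711 -4.8747 1.5545]
Step 5: x=[1.6138 5.6976 5.2284 11.4602] v=[0.0839 0.0674 -2.6679 0.5165]
Step 6: x=[1.7173 5.3468 5.2309 11.3050] v=[0.5174 -1.7538 0.0125 -0.7762]
Step 7: x=[1.8711 4.6964 5.7286 10.9038] v=[0.7692 -3.2520 2.4885 -2.0058]

Answer: 1.8711 4.6964 5.7286 10.9038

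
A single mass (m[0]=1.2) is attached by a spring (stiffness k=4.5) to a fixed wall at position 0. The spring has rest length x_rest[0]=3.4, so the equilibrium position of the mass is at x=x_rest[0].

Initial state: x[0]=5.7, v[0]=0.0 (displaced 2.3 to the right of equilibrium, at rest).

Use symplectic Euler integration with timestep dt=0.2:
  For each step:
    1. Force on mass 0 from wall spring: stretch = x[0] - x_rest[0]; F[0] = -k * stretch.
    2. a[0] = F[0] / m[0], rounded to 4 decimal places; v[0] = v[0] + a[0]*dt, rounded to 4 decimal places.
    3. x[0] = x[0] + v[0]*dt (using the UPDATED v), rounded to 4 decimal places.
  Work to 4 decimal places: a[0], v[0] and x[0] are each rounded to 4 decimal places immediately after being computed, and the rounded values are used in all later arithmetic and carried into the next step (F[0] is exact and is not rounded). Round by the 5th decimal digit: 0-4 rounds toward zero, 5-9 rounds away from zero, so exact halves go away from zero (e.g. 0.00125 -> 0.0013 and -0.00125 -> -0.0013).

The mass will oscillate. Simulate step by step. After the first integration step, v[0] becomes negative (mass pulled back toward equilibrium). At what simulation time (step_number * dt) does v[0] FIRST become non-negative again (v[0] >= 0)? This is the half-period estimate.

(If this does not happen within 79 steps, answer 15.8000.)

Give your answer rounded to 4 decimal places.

Step 0: x=[5.7000] v=[0.0000]
Step 1: x=[5.3550] v=[-1.7250]
Step 2: x=[4.7167] v=[-3.1913]
Step 3: x=[3.8809] v=[-4.1788]
Step 4: x=[2.9730] v=[-4.5395]
Step 5: x=[2.1292] v=[-4.2192]
Step 6: x=[1.4760] v=[-3.2661]
Step 7: x=[1.1114] v=[-1.8231]
Step 8: x=[1.0901] v=[-0.1066]
Step 9: x=[1.4153] v=[1.6258]
First v>=0 after going negative at step 9, time=1.8000

Answer: 1.8000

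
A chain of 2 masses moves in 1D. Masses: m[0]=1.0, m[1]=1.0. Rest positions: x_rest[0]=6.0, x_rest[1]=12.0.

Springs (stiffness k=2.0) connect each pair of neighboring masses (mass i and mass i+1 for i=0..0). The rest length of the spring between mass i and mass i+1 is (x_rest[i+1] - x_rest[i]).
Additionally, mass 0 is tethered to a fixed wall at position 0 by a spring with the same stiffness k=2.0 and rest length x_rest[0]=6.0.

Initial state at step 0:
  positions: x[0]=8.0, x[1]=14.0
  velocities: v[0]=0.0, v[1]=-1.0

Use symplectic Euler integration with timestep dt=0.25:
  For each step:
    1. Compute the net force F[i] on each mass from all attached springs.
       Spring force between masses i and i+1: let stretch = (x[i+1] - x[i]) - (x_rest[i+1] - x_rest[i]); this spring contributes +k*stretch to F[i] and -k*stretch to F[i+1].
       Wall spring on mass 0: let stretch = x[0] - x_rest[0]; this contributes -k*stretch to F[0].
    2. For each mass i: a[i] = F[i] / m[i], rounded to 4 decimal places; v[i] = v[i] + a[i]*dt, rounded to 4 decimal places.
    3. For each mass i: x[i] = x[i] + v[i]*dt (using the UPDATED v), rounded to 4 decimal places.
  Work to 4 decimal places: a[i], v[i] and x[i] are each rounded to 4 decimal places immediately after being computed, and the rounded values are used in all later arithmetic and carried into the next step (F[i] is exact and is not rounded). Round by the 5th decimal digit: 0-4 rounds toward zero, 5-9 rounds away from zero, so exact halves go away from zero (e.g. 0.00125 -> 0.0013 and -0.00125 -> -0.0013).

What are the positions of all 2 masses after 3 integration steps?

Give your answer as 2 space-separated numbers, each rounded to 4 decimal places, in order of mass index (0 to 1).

Answer: 6.6797 13.2227

Derivation:
Step 0: x=[8.0000 14.0000] v=[0.0000 -1.0000]
Step 1: x=[7.7500 13.7500] v=[-1.0000 -1.0000]
Step 2: x=[7.2813 13.5000] v=[-1.8750 -1.0000]
Step 3: x=[6.6797 13.2227] v=[-2.4063 -1.1094]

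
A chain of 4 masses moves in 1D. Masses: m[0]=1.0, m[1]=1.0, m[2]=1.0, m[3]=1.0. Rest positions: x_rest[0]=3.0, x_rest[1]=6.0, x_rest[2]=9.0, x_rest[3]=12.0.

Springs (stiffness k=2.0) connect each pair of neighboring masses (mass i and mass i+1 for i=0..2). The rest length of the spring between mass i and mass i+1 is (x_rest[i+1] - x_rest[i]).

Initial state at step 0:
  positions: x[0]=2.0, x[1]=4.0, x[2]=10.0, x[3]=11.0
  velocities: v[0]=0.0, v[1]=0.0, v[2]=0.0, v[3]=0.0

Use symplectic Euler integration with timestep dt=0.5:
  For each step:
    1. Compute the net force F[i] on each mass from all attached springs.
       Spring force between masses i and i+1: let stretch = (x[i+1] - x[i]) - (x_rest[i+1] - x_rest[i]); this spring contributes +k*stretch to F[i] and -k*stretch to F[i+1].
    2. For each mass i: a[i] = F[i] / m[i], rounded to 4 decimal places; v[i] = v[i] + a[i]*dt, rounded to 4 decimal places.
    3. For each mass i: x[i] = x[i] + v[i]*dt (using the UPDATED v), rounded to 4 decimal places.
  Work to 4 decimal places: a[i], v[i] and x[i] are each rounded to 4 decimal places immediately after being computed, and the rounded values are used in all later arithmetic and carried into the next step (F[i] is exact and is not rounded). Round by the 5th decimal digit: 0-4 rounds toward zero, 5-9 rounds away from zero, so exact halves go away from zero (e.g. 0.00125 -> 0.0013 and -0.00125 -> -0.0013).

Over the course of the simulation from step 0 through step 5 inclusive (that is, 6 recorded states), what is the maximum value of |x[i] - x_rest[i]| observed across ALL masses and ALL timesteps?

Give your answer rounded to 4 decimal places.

Answer: 2.5000

Derivation:
Step 0: x=[2.0000 4.0000 10.0000 11.0000] v=[0.0000 0.0000 0.0000 0.0000]
Step 1: x=[1.5000 6.0000 7.5000 12.0000] v=[-1.0000 4.0000 -5.0000 2.0000]
Step 2: x=[1.7500 6.5000 6.5000 12.2500] v=[0.5000 1.0000 -2.0000 0.5000]
Step 3: x=[2.8750 4.6250 8.3750 11.1250] v=[2.2500 -3.7500 3.7500 -2.2500]
Step 4: x=[3.3750 3.7500 9.7500 10.1250] v=[1.0000 -1.7500 2.7500 -2.0000]
Step 5: x=[2.5625 5.6875 8.3125 10.4375] v=[-1.6250 3.8750 -2.8750 0.6250]
Max displacement = 2.5000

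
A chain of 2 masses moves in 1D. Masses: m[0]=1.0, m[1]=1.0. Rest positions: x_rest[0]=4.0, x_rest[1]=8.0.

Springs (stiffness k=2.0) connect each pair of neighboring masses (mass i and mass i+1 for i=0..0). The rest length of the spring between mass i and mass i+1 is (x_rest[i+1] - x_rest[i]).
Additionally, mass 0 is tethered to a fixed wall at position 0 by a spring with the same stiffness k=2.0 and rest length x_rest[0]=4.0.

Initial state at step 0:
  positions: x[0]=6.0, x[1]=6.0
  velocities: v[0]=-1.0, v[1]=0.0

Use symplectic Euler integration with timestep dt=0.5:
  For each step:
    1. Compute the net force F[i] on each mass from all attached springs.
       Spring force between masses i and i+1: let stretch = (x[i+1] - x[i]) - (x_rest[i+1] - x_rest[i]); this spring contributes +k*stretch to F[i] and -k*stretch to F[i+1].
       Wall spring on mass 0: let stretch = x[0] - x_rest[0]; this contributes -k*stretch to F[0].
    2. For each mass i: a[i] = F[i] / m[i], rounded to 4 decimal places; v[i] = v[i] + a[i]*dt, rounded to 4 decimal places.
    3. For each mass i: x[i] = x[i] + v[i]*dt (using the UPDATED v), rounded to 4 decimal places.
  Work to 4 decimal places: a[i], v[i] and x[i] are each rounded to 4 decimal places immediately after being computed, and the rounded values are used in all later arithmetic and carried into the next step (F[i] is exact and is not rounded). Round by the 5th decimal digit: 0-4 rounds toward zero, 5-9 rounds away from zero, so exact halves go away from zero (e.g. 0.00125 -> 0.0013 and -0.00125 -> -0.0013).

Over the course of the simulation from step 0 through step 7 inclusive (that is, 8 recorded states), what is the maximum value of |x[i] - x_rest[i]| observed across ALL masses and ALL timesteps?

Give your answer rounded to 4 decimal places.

Step 0: x=[6.0000 6.0000] v=[-1.0000 0.0000]
Step 1: x=[2.5000 8.0000] v=[-7.0000 4.0000]
Step 2: x=[0.5000 9.2500] v=[-4.0000 2.5000]
Step 3: x=[2.6250 8.1250] v=[4.2500 -2.2500]
Step 4: x=[6.1875 6.2500] v=[7.1250 -3.7500]
Step 5: x=[6.6875 6.3438] v=[1.0000 0.1875]
Step 6: x=[3.6719 8.6094] v=[-6.0312 4.5312]
Step 7: x=[1.2891 10.4063] v=[-4.7656 3.5937]
Max displacement = 3.5000

Answer: 3.5000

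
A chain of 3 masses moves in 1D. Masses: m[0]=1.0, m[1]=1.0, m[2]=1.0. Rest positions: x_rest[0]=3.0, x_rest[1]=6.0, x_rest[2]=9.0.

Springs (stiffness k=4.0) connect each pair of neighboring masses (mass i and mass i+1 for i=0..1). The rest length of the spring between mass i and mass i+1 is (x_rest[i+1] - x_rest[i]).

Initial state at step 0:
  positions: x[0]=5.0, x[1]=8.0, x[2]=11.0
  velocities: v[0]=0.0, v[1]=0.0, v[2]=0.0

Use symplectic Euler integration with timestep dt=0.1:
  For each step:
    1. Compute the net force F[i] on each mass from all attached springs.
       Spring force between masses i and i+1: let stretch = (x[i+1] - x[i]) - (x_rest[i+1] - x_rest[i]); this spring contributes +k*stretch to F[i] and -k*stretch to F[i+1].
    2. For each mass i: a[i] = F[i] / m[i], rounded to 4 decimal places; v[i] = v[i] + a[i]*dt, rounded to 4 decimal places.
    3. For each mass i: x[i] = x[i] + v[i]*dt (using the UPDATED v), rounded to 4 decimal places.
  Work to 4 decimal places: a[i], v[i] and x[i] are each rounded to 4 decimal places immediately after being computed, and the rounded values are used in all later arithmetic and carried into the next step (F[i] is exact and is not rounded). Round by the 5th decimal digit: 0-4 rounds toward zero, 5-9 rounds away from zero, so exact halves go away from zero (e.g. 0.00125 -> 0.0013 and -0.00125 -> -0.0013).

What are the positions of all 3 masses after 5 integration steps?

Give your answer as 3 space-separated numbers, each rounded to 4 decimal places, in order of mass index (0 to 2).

Step 0: x=[5.0000 8.0000 11.0000] v=[0.0000 0.0000 0.0000]
Step 1: x=[5.0000 8.0000 11.0000] v=[0.0000 0.0000 0.0000]
Step 2: x=[5.0000 8.0000 11.0000] v=[0.0000 0.0000 0.0000]
Step 3: x=[5.0000 8.0000 11.0000] v=[0.0000 0.0000 0.0000]
Step 4: x=[5.0000 8.0000 11.0000] v=[0.0000 0.0000 0.0000]
Step 5: x=[5.0000 8.0000 11.0000] v=[0.0000 0.0000 0.0000]

Answer: 5.0000 8.0000 11.0000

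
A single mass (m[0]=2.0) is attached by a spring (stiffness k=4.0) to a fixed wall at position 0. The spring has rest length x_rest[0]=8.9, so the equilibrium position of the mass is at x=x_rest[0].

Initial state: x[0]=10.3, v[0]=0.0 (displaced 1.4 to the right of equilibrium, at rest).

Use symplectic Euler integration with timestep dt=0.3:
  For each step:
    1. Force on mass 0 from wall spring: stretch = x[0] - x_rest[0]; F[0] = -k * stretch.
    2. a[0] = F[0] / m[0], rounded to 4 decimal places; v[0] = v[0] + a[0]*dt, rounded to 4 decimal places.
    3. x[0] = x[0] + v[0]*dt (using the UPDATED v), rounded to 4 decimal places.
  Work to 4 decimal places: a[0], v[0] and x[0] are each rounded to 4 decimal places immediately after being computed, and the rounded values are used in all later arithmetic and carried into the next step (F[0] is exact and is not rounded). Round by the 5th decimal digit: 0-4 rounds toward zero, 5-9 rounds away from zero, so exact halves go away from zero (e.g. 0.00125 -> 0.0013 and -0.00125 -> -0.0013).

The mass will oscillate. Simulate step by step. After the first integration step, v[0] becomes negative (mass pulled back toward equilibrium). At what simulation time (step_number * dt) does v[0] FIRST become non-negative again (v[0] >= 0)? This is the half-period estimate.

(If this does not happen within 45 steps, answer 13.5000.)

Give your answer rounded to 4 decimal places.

Answer: 2.4000

Derivation:
Step 0: x=[10.3000] v=[0.0000]
Step 1: x=[10.0480] v=[-0.8400]
Step 2: x=[9.5894] v=[-1.5288]
Step 3: x=[9.0067] v=[-1.9424]
Step 4: x=[8.4048] v=[-2.0064]
Step 5: x=[7.8920] v=[-1.7093]
Step 6: x=[7.5607] v=[-1.1045]
Step 7: x=[7.4704] v=[-0.3009]
Step 8: x=[7.6375] v=[0.5569]
First v>=0 after going negative at step 8, time=2.4000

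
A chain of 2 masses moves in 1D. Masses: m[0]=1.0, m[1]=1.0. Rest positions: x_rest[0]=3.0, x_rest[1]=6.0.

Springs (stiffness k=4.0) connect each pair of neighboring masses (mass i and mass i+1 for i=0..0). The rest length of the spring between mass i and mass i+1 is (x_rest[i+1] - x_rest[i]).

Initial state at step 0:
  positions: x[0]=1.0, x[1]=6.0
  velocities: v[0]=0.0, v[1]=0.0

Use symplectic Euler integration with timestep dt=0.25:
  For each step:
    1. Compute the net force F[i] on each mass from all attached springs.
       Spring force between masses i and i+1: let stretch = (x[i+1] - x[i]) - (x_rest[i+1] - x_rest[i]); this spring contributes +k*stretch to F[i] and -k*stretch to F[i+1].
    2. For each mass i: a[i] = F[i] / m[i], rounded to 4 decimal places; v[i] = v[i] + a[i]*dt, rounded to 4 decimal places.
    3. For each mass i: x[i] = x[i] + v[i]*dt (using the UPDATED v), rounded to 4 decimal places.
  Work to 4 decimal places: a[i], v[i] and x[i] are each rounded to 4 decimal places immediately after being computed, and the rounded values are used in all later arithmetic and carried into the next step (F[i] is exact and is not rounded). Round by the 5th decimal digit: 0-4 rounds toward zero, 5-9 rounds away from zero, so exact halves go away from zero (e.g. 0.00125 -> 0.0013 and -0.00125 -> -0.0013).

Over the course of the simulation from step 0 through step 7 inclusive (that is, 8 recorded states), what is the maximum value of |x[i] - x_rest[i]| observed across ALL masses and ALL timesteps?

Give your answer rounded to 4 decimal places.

Answer: 2.0625

Derivation:
Step 0: x=[1.0000 6.0000] v=[0.0000 0.0000]
Step 1: x=[1.5000 5.5000] v=[2.0000 -2.0000]
Step 2: x=[2.2500 4.7500] v=[3.0000 -3.0000]
Step 3: x=[2.8750 4.1250] v=[2.5000 -2.5000]
Step 4: x=[3.0625 3.9375] v=[0.7500 -0.7500]
Step 5: x=[2.7188 4.2813] v=[-1.3750 1.3750]
Step 6: x=[2.0157 4.9844] v=[-2.8125 2.8125]
Step 7: x=[1.3048 5.6954] v=[-2.8438 2.8438]
Max displacement = 2.0625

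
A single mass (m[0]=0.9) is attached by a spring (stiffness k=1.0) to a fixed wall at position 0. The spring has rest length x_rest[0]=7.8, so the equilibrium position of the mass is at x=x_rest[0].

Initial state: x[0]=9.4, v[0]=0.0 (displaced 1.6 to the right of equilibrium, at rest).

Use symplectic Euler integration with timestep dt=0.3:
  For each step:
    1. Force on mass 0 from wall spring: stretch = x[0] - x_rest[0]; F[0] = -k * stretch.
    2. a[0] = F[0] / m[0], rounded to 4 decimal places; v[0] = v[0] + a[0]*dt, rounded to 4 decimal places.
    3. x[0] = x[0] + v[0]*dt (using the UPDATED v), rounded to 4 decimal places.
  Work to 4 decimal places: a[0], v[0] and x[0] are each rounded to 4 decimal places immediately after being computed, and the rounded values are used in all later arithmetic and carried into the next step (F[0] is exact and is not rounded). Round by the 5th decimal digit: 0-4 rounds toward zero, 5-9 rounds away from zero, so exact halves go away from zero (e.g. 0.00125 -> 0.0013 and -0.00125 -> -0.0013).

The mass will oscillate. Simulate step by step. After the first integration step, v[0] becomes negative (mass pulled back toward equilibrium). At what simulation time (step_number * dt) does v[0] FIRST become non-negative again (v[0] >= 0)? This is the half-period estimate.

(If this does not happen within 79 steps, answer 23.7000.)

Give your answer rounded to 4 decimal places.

Step 0: x=[9.4000] v=[0.0000]
Step 1: x=[9.2400] v=[-0.5333]
Step 2: x=[8.9360] v=[-1.0133]
Step 3: x=[8.5184] v=[-1.3920]
Step 4: x=[8.0290] v=[-1.6315]
Step 5: x=[7.5167] v=[-1.7078]
Step 6: x=[7.0327] v=[-1.6134]
Step 7: x=[6.6254] v=[-1.3576]
Step 8: x=[6.3356] v=[-0.9661]
Step 9: x=[6.1922] v=[-0.4780]
Step 10: x=[6.2096] v=[0.0579]
First v>=0 after going negative at step 10, time=3.0000

Answer: 3.0000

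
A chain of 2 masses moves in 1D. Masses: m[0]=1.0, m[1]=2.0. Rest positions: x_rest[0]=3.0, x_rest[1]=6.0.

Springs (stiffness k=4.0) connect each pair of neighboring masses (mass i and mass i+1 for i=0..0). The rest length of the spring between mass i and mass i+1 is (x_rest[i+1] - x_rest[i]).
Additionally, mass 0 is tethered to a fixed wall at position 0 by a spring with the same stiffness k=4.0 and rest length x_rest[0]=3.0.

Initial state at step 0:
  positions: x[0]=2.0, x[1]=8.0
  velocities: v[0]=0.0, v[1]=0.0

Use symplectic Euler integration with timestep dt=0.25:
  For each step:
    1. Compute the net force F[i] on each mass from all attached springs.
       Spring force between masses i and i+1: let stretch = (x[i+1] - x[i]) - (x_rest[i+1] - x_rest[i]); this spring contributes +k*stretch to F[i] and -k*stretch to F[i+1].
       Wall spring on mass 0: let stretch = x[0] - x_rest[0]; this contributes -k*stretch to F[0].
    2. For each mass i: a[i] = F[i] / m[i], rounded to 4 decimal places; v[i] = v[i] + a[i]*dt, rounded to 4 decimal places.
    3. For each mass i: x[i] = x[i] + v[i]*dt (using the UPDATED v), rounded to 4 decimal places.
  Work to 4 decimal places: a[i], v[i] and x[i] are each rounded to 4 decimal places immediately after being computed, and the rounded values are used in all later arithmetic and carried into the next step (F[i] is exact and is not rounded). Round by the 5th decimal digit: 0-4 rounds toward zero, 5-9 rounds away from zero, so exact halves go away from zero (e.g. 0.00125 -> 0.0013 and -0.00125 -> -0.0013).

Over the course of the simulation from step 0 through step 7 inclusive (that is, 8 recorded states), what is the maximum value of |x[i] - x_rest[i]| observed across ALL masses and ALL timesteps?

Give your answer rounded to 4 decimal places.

Answer: 2.3711

Derivation:
Step 0: x=[2.0000 8.0000] v=[0.0000 0.0000]
Step 1: x=[3.0000 7.6250] v=[4.0000 -1.5000]
Step 2: x=[4.4063 7.0469] v=[5.6250 -2.3125]
Step 3: x=[5.3711 6.5137] v=[3.8593 -2.1328]
Step 4: x=[5.2788 6.2127] v=[-0.3692 -1.2041]
Step 5: x=[4.1003 6.1699] v=[-4.7141 -0.1711]
Step 6: x=[2.4141 6.2434] v=[-6.7448 0.2941]
Step 7: x=[1.0817 6.2133] v=[-5.3296 -0.1206]
Max displacement = 2.3711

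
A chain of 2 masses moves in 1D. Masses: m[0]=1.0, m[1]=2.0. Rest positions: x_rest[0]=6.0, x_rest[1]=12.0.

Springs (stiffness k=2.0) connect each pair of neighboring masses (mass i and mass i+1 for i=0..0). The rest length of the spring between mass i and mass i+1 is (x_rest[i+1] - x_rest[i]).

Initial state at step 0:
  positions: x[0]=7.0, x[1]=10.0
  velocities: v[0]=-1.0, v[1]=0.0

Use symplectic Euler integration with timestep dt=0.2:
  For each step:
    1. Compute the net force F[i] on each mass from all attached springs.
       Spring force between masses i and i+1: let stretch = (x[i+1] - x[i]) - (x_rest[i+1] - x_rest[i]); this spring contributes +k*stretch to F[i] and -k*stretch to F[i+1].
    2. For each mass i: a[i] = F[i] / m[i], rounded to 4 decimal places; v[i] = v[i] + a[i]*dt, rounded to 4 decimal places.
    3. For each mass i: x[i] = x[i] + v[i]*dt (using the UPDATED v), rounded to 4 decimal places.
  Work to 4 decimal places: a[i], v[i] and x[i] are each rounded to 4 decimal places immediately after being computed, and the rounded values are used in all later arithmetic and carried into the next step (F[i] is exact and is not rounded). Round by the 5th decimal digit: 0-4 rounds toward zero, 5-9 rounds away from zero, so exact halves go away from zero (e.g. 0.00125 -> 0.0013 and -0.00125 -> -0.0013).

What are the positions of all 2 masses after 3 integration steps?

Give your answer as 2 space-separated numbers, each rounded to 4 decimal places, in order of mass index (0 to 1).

Step 0: x=[7.0000 10.0000] v=[-1.0000 0.0000]
Step 1: x=[6.5600 10.1200] v=[-2.2000 0.6000]
Step 2: x=[5.9248 10.3376] v=[-3.1760 1.0880]
Step 3: x=[5.1626 10.6187] v=[-3.8109 1.4054]

Answer: 5.1626 10.6187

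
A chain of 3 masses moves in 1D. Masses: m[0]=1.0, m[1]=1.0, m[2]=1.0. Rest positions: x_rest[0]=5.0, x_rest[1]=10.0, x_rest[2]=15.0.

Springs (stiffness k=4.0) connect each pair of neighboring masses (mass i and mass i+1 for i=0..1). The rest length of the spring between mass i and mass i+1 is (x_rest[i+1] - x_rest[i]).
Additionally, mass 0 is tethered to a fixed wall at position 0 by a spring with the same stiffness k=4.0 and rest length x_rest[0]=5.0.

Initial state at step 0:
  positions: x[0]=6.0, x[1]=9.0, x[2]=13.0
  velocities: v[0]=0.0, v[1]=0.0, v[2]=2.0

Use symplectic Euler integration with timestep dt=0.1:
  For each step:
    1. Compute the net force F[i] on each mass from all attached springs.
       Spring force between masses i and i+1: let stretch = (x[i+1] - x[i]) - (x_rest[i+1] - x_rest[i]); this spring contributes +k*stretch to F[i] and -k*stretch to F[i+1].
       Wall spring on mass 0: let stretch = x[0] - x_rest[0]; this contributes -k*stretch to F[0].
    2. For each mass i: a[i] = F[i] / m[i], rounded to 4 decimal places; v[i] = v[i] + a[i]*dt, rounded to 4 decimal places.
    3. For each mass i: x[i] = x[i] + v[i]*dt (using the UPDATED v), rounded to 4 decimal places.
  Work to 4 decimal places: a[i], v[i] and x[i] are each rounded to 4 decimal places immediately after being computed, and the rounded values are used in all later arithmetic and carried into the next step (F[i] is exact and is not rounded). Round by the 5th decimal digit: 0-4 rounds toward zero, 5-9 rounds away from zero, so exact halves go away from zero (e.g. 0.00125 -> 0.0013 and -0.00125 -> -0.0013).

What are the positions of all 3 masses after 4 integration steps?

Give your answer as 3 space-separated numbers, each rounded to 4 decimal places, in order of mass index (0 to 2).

Answer: 4.9620 9.3849 14.1220

Derivation:
Step 0: x=[6.0000 9.0000 13.0000] v=[0.0000 0.0000 2.0000]
Step 1: x=[5.8800 9.0400 13.2400] v=[-1.2000 0.4000 2.4000]
Step 2: x=[5.6512 9.1216 13.5120] v=[-2.2880 0.8160 2.7200]
Step 3: x=[5.3352 9.2400 13.8084] v=[-3.1603 1.1840 2.9638]
Step 4: x=[4.9620 9.3849 14.1220] v=[-3.7325 1.4494 3.1364]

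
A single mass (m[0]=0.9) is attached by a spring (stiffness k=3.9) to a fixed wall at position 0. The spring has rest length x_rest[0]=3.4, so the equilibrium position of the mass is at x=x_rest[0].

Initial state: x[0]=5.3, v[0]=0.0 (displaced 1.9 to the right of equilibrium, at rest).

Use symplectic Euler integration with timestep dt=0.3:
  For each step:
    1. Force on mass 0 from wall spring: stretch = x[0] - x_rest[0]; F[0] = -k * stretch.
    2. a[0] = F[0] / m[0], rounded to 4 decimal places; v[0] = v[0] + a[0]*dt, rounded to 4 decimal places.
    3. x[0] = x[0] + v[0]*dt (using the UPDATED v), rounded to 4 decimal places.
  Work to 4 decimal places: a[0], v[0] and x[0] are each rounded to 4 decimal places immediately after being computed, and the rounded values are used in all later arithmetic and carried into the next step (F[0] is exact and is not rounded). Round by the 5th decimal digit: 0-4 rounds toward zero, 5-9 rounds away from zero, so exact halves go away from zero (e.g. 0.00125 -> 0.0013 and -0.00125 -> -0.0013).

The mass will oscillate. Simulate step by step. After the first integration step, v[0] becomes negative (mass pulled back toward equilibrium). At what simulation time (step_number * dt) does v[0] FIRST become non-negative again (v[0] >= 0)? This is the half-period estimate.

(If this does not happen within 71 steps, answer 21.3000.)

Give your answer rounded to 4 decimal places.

Answer: 1.5000

Derivation:
Step 0: x=[5.3000] v=[0.0000]
Step 1: x=[4.5590] v=[-2.4700]
Step 2: x=[3.3660] v=[-3.9767]
Step 3: x=[2.1863] v=[-3.9325]
Step 4: x=[1.4799] v=[-2.3547]
Step 5: x=[1.5223] v=[0.1414]
First v>=0 after going negative at step 5, time=1.5000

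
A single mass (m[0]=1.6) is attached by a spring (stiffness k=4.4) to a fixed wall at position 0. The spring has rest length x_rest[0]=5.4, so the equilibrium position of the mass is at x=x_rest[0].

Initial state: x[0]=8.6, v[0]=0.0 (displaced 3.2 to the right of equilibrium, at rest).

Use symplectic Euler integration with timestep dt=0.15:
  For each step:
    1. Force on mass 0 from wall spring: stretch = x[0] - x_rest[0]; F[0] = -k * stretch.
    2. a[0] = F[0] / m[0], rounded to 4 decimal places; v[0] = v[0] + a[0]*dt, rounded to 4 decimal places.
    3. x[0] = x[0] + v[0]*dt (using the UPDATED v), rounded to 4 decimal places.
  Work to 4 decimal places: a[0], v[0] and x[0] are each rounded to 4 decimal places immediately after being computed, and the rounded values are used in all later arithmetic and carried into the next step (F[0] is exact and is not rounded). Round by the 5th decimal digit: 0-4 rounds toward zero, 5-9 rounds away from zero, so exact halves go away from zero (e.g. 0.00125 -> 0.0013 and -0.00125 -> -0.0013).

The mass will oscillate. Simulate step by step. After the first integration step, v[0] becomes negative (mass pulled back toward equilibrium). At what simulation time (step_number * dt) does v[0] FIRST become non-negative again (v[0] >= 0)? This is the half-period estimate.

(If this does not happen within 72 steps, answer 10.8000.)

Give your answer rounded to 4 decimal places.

Step 0: x=[8.6000] v=[0.0000]
Step 1: x=[8.4020] v=[-1.3200]
Step 2: x=[8.0183] v=[-2.5583]
Step 3: x=[7.4726] v=[-3.6383]
Step 4: x=[6.7986] v=[-4.4933]
Step 5: x=[6.0381] v=[-5.0702]
Step 6: x=[5.2381] v=[-5.3334]
Step 7: x=[4.4481] v=[-5.2666]
Step 8: x=[3.7170] v=[-4.8739]
Step 9: x=[3.0900] v=[-4.1797]
Step 10: x=[2.6060] v=[-3.2268]
Step 11: x=[2.2949] v=[-2.0743]
Step 12: x=[2.1759] v=[-0.7935]
Step 13: x=[2.2564] v=[0.5364]
First v>=0 after going negative at step 13, time=1.9500

Answer: 1.9500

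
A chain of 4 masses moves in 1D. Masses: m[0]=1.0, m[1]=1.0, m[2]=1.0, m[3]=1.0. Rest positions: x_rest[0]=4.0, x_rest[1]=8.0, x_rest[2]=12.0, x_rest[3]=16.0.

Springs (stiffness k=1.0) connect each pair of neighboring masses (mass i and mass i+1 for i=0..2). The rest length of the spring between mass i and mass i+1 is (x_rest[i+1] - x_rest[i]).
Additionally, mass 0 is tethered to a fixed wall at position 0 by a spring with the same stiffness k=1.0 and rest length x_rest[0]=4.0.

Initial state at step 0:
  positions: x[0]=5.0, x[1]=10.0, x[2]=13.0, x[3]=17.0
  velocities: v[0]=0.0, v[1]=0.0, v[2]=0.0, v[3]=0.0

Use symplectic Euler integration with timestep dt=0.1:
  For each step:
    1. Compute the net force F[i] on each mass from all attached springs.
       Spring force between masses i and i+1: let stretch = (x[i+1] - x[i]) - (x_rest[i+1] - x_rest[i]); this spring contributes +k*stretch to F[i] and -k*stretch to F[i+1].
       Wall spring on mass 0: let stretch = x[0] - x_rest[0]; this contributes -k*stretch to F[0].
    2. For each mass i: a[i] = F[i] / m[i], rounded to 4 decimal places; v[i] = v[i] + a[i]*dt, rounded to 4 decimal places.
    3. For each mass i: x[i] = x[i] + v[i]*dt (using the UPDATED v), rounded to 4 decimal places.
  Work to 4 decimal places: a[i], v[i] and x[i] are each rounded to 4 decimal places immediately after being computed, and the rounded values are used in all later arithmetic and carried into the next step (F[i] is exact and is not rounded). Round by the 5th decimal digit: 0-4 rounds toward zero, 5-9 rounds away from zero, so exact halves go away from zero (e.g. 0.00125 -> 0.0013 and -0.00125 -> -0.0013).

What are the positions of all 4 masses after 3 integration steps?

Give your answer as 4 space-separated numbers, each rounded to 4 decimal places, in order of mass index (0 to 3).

Answer: 4.9990 9.8825 13.0580 17.0005

Derivation:
Step 0: x=[5.0000 10.0000 13.0000 17.0000] v=[0.0000 0.0000 0.0000 0.0000]
Step 1: x=[5.0000 9.9800 13.0100 17.0000] v=[0.0000 -0.2000 0.1000 0.0000]
Step 2: x=[4.9998 9.9405 13.0296 17.0001] v=[-0.0020 -0.3950 0.1960 0.0010]
Step 3: x=[4.9990 9.8825 13.0580 17.0005] v=[-0.0079 -0.5802 0.2841 0.0040]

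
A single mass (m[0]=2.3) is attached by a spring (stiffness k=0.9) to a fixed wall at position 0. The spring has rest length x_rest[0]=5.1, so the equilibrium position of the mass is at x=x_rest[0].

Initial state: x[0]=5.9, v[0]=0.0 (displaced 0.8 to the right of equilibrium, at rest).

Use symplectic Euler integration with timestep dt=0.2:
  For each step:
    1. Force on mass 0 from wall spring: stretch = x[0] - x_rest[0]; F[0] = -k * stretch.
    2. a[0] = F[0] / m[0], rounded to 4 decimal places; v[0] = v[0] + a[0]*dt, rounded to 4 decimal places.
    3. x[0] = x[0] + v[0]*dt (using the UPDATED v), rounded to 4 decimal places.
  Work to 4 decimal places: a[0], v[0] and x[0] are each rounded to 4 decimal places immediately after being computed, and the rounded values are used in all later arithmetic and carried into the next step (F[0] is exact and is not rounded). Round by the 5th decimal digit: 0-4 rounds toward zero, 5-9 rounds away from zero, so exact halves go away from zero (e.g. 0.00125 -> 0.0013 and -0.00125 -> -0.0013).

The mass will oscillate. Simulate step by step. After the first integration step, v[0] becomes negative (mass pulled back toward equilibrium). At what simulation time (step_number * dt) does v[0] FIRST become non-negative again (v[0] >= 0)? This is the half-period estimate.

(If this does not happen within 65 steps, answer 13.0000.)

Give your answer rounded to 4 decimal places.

Step 0: x=[5.9000] v=[0.0000]
Step 1: x=[5.8875] v=[-0.0626]
Step 2: x=[5.8627] v=[-0.1242]
Step 3: x=[5.8259] v=[-0.1839]
Step 4: x=[5.7778] v=[-0.2407]
Step 5: x=[5.7191] v=[-0.2937]
Step 6: x=[5.6507] v=[-0.3422]
Step 7: x=[5.5736] v=[-0.3853]
Step 8: x=[5.4891] v=[-0.4224]
Step 9: x=[5.3985] v=[-0.4529]
Step 10: x=[5.3032] v=[-0.4763]
Step 11: x=[5.2048] v=[-0.4922]
Step 12: x=[5.1047] v=[-0.5004]
Step 13: x=[5.0045] v=[-0.5008]
Step 14: x=[4.9058] v=[-0.4933]
Step 15: x=[4.8102] v=[-0.4781]
Step 16: x=[4.7191] v=[-0.4554]
Step 17: x=[4.6340] v=[-0.4256]
Step 18: x=[4.5562] v=[-0.3891]
Step 19: x=[4.4869] v=[-0.3465]
Step 20: x=[4.4272] v=[-0.2985]
Step 21: x=[4.3780] v=[-0.2458]
Step 22: x=[4.3401] v=[-0.1893]
Step 23: x=[4.3141] v=[-0.1298]
Step 24: x=[4.3004] v=[-0.0683]
Step 25: x=[4.2993] v=[-0.0057]
Step 26: x=[4.3107] v=[0.0570]
First v>=0 after going negative at step 26, time=5.2000

Answer: 5.2000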